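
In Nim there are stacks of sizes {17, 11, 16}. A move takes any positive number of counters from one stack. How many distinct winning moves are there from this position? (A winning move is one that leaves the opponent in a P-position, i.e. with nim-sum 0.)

1

Write each in binary and XOR column by column:
  10001  (17)
  01011  (11)
  10000  (16)
  -----
  01010  (10)
The overall nim-sum is X = 10. A stack of size p has a winning move iff p XOR X < p (reduce it to p XOR X).
  17: 17 XOR 10 = 27 ≥ 17 — no move.
  11: 11 XOR 10 = 1 < 11 — winning move (to 1).
  16: 16 XOR 10 = 26 ≥ 16 — no move.
That gives 1 winning move.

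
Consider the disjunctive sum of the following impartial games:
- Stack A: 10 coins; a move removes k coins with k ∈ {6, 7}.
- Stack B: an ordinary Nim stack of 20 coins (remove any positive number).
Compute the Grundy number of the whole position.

Build the Grundy sequence for stack A with g(k) = mex{g(k−s) : s ∈ {6, 7}, s ≤ k}:
k:     0  1  2  3  4  5  6  7  8  9 10
g(k):  0  0  0  0  0  0  1  1  1  1  1
So g(10) = 1.
Stack B is a plain Nim stack of size 20, so its Grundy value is 20.
The value of a disjunctive sum is the nim-sum of the parts.
Combined value = 1 XOR 20 = 21.

21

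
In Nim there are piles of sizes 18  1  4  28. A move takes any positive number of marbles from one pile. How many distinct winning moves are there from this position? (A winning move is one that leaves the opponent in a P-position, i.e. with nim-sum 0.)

Bitwise XOR of the heap sizes:
  10010  (18)
  00001  (1)
  00100  (4)
  11100  (28)
  -----
  01011  (11)
The overall nim-sum is X = 11. A pile of size p has a winning move iff p XOR X < p (reduce it to p XOR X).
  18: 18 XOR 11 = 25 ≥ 18 — no move.
  1: 1 XOR 11 = 10 ≥ 1 — no move.
  4: 4 XOR 11 = 15 ≥ 4 — no move.
  28: 28 XOR 11 = 23 < 28 — winning move (to 23).
That gives 1 winning move.

1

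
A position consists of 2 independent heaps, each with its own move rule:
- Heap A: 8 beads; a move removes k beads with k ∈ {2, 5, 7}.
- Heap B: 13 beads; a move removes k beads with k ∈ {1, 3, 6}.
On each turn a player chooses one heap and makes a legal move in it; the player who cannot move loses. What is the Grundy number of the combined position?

For heap A, compute g(0), g(1), … with moves {2, 5, 7}:
k:     0  1  2  3  4  5  6  7  8
g(k):  0  0  1  1  0  2  1  3  2
So g(8) = 2.
For heap B, compute g(0), g(1), … with moves {1, 3, 6}:
g(0) = mex{} = 0
g(1) = mex{0} = 1
g(2) = mex{1} = 0
g(3) = mex{0} = 1
g(4) = mex{1} = 0
g(5) = mex{0} = 1
g(6) = mex{0,1} = 2
g(7) = mex{0,1,2} = 3
g(8) = mex{0,1,3} = 2
g(9) = mex{1,2} = 0
g(10) = mex{0,3} = 1
g(11) = mex{1,2} = 0
g(12) = mex{0,2} = 1
g(13) = mex{1,3} = 0
So g(13) = 0.
The value of a disjunctive sum is the nim-sum of the parts.
Combined value = 2 XOR 0 = 2.

2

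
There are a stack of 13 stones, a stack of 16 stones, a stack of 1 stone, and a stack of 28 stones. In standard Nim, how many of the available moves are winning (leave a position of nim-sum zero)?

Compute the nim-sum pairwise:
13 ^ 16 = 29
29 ^ 1 = 28
28 ^ 28 = 0
The nim-sum is already 0, so every move leaves a nonzero nim-sum — there are no winning moves.

0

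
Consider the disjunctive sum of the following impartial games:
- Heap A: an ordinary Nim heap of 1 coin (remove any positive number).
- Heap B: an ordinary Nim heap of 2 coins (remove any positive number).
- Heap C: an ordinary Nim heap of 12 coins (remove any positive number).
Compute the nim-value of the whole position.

15

Heap A is a plain Nim heap of size 1, so its Grundy value is 1.
Heap B is a plain Nim heap of size 2, so its Grundy value is 2.
Heap C is a plain Nim heap of size 12, so its Grundy value is 12.
The value of a disjunctive sum is the nim-sum of the parts.
Combined value = 1 ⊕ 2 ⊕ 12 = 15.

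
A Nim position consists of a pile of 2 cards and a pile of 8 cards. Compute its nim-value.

In binary:
  0010  (2)
  1000  (8)
  ----
  1010  (10)

10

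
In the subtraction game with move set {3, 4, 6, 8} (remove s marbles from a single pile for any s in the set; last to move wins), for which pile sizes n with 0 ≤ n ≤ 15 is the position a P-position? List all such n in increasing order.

0, 1, 2, 11, 12, 13

Grundy values for subtraction set {3, 4, 6, 8}:
k:     0  1  2  3  4  5  6  7  8  9 10 11 12 13 14 15
g(k):  0  0  0  1  1  1  2  2  2  3  3  0  0  0  1  1
The P-positions (g = 0) in 0..15 are 0, 1, 2, 11, 12, 13.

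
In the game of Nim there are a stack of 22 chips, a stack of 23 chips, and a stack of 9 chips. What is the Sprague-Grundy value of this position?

8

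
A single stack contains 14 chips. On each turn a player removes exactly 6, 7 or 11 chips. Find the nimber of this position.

Build the Grundy sequence with g(k) = mex{g(k−s) : s ∈ {6, 7, 11}, s ≤ k}:
k:     0  1  2  3  4  5  6  7  8  9 10 11 12 13 14
g(k):  0  0  0  0  0  0  1  1  1  1  1  1  2  2  2
So g(14) = 2.

2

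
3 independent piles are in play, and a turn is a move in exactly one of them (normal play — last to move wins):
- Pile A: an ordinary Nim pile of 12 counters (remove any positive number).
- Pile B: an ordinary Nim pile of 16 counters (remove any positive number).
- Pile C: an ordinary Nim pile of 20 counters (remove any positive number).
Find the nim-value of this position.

Pile A is a plain Nim pile of size 12, so its Grundy value is 12.
Pile B is a plain Nim pile of size 16, so its Grundy value is 16.
Pile C is a plain Nim pile of size 20, so its Grundy value is 20.
By the Sprague-Grundy theorem, the Grundy value of a sum of independent games is the XOR of the component values.
Combined value = 12 XOR 16 XOR 20 = 8.

8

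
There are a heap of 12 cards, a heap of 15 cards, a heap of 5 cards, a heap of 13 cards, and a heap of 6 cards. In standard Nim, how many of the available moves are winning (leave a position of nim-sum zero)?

Nim-sum: 12 XOR 15 XOR 5 XOR 13 XOR 6 = 13.
The overall nim-sum is X = 13. A heap of size p has a winning move iff p XOR X < p (reduce it to p XOR X).
  12: 12 XOR 13 = 1 < 12 — winning move (to 1).
  15: 15 XOR 13 = 2 < 15 — winning move (to 2).
  5: 5 XOR 13 = 8 ≥ 5 — no move.
  13: 13 XOR 13 = 0 < 13 — winning move (to 0).
  6: 6 XOR 13 = 11 ≥ 6 — no move.
That gives 3 winning moves.

3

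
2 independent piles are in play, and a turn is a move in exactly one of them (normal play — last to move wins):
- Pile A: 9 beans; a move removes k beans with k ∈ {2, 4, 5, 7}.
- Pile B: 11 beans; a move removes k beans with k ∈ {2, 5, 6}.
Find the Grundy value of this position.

For pile A, compute g(0), g(1), … with moves {2, 4, 5, 7}:
g(0) = mex{} = 0
g(1) = mex{} = 0
g(2) = mex{0} = 1
g(3) = mex{0} = 1
g(4) = mex{0,1} = 2
g(5) = mex{0,1} = 2
g(6) = mex{0,1,2} = 3
g(7) = mex{0,1,2} = 3
g(8) = mex{0,1,2,3} = 4
g(9) = mex{1,2,3} = 0
So g(9) = 0.
For pile B, compute g(0), g(1), … with moves {2, 5, 6}:
k:     0  1  2  3  4  5  6  7  8  9 10 11
g(k):  0  0  1  1  0  2  1  3  0  2  1  0
So g(11) = 0.
By the Sprague-Grundy theorem, the Grundy value of a sum of independent games is the XOR of the component values.
Combined value = 0 ⊕ 0 = 0.

0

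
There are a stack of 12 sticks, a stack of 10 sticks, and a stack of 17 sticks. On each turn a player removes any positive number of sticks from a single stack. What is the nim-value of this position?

23

Nim-sum: 12 XOR 10 XOR 17 = 23.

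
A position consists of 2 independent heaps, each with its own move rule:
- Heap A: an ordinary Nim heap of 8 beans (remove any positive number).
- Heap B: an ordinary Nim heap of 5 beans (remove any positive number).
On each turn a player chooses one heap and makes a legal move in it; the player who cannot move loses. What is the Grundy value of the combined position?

Heap A is a plain Nim heap of size 8, so its Grundy value is 8.
Heap B is a plain Nim heap of size 5, so its Grundy value is 5.
By the Sprague-Grundy theorem, the Grundy value of a sum of independent games is the XOR of the component values.
Combined value = 8 ⊕ 5 = 13.

13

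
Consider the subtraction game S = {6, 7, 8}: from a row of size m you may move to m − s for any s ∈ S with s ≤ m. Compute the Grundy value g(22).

1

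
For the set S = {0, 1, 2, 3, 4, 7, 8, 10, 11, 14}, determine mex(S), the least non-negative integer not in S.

The values 0, 1, 2, 3, 4 are all present; 5 is the first non-negative integer missing from the set.

5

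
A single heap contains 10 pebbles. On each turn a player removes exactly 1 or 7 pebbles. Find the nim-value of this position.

0

Compute g(0), g(1), … for moves {1, 7}:
k:     0  1  2  3  4  5  6  7  8  9 10
g(k):  0  1  0  1  0  1  0  1  0  1  0
So g(10) = 0.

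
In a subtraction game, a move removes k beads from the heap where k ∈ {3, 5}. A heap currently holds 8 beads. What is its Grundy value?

Build the Grundy sequence with g(k) = mex{g(k−s) : s ∈ {3, 5}, s ≤ k}:
k:     0  1  2  3  4  5  6  7  8
g(k):  0  0  0  1  1  1  2  2  0
So g(8) = 0.

0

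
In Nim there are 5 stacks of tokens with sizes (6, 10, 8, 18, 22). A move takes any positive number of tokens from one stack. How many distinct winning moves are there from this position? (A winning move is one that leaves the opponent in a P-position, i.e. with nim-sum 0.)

0

Compute the nim-sum pairwise:
6 XOR 10 = 12
12 XOR 8 = 4
4 XOR 18 = 22
22 XOR 22 = 0
The nim-sum is already 0, so every move leaves a nonzero nim-sum — there are no winning moves.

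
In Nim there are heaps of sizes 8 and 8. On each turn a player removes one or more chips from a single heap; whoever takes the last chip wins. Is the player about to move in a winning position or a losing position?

In binary:
  1000  (8)
  1000  (8)
  ----
  0000  (0)
The nim-sum is 0, so this is a P-position: the player to move is in a losing position under optimal play.

Losing position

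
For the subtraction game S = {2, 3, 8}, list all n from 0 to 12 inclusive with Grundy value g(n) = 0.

0, 1, 5, 6, 10, 11

Build the Grundy sequence with g(k) = mex{g(k−s) : s ∈ {2, 3, 8}, s ≤ k}:
g(0) = mex{} = 0
g(1) = mex{} = 0
g(2) = mex{0} = 1
g(3) = mex{0} = 1
g(4) = mex{0,1} = 2
g(5) = mex{1} = 0
g(6) = mex{1,2} = 0
g(7) = mex{0,2} = 1
g(8) = mex{0} = 1
g(9) = mex{0,1} = 2
g(10) = mex{1} = 0
g(11) = mex{1,2} = 0
g(12) = mex{0,2} = 1
The P-positions (g = 0) in 0..12 are 0, 1, 5, 6, 10, 11.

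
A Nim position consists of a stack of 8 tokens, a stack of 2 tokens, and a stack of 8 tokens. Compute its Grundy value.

Compute the nim-sum pairwise:
8 ⊕ 2 = 10
10 ⊕ 8 = 2

2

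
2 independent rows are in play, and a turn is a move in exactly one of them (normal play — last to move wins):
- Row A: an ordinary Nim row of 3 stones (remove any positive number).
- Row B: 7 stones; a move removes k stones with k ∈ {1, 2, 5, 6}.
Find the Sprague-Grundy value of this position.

Row A is a plain Nim row of size 3, so its Grundy value is 3.
For row B, compute g(0), g(1), … with moves {1, 2, 5, 6}:
g(0) = mex{} = 0
g(1) = mex{0} = 1
g(2) = mex{0,1} = 2
g(3) = mex{1,2} = 0
g(4) = mex{0,2} = 1
g(5) = mex{0,1} = 2
g(6) = mex{0,1,2} = 3
g(7) = mex{1,2,3} = 0
So g(7) = 0.
The value of a disjunctive sum is the nim-sum of the parts.
Combined value = 3 XOR 0 = 3.

3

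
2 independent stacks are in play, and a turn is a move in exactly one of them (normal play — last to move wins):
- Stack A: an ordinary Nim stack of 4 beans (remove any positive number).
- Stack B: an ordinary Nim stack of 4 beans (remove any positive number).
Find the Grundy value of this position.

Stack A is a plain Nim stack of size 4, so its Grundy value is 4.
Stack B is a plain Nim stack of size 4, so its Grundy value is 4.
The value of a disjunctive sum is the nim-sum of the parts.
Combined value = 4 XOR 4 = 0.

0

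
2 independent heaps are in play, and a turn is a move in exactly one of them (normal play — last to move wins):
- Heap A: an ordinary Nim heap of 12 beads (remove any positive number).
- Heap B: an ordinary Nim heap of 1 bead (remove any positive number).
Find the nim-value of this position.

13

Heap A is a plain Nim heap of size 12, so its Grundy value is 12.
Heap B is a plain Nim heap of size 1, so its Grundy value is 1.
By the Sprague-Grundy theorem, the Grundy value of a sum of independent games is the XOR of the component values.
Combined value = 12 XOR 1 = 13.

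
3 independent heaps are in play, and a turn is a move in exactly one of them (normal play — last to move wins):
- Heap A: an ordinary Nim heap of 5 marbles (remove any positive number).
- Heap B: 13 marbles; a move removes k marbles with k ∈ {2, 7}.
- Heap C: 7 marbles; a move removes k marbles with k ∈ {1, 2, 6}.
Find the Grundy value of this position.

5

Heap A is a plain Nim heap of size 5, so its Grundy value is 5.
Build the Grundy sequence for heap B with g(k) = mex{g(k−s) : s ∈ {2, 7}, s ≤ k}:
g(0) = mex{} = 0
g(1) = mex{} = 0
g(2) = mex{0} = 1
g(3) = mex{0} = 1
g(4) = mex{1} = 0
g(5) = mex{1} = 0
g(6) = mex{0} = 1
g(7) = mex{0} = 1
g(8) = mex{0,1} = 2
g(9) = mex{1} = 0
g(10) = mex{1,2} = 0
g(11) = mex{0} = 1
g(12) = mex{0} = 1
g(13) = mex{1} = 0
So g(13) = 0.
Build the Grundy sequence for heap C with g(k) = mex{g(k−s) : s ∈ {1, 2, 6}, s ≤ k}:
g(0) = mex{} = 0
g(1) = mex{0} = 1
g(2) = mex{0,1} = 2
g(3) = mex{1,2} = 0
g(4) = mex{0,2} = 1
g(5) = mex{0,1} = 2
g(6) = mex{0,1,2} = 3
g(7) = mex{1,2,3} = 0
So g(7) = 0.
The value of a disjunctive sum is the nim-sum of the parts.
Combined value = 5 ⊕ 0 ⊕ 0 = 5.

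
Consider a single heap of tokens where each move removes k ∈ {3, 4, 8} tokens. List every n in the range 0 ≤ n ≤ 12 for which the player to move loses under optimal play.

0, 1, 2, 7, 12

Build the Grundy sequence with g(k) = mex{g(k−s) : s ∈ {3, 4, 8}, s ≤ k}:
g(0) = mex{} = 0
g(1) = mex{} = 0
g(2) = mex{} = 0
g(3) = mex{0} = 1
g(4) = mex{0} = 1
g(5) = mex{0} = 1
g(6) = mex{0,1} = 2
g(7) = mex{1} = 0
g(8) = mex{0,1} = 2
g(9) = mex{0,1,2} = 3
g(10) = mex{0,2} = 1
g(11) = mex{0,1,2} = 3
g(12) = mex{1,2,3} = 0
The P-positions (g = 0) in 0..12 are 0, 1, 2, 7, 12.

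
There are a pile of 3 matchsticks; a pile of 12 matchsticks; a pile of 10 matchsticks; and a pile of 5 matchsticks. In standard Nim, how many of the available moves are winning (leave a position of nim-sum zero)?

0

Nim-sum: 3 ^ 12 ^ 10 ^ 5 = 0.
The nim-sum is already 0, so every move leaves a nonzero nim-sum — there are no winning moves.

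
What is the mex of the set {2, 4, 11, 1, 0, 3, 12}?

The values 0, 1, 2, 3, 4 are all present; 5 is the first non-negative integer missing from the set.

5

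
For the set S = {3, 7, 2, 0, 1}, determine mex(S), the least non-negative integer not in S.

4

The values 0, 1, 2, 3 are all present; 4 is the first non-negative integer missing from the set.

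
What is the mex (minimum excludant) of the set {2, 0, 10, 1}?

The values 0, 1, 2 are all present; 3 is the first non-negative integer missing from the set.

3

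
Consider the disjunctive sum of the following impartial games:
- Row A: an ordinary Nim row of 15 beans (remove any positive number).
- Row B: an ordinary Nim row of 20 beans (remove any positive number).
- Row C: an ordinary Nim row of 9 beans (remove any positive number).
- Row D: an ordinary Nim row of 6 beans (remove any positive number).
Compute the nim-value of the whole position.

20

Row A is a plain Nim row of size 15, so its Grundy value is 15.
Row B is a plain Nim row of size 20, so its Grundy value is 20.
Row C is a plain Nim row of size 9, so its Grundy value is 9.
Row D is a plain Nim row of size 6, so its Grundy value is 6.
By the Sprague-Grundy theorem, the Grundy value of a sum of independent games is the XOR of the component values.
Combined value = 15 ⊕ 20 ⊕ 9 ⊕ 6 = 20.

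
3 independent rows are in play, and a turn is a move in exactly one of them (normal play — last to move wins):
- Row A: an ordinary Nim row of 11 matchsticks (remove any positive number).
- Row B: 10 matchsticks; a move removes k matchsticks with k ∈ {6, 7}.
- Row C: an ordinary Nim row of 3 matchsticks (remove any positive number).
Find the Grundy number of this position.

9

Row A is a plain Nim row of size 11, so its Grundy value is 11.
Grundy values for row B (subtraction set {6, 7}):
g(0) = mex{} = 0
g(1) = mex{} = 0
g(2) = mex{} = 0
g(3) = mex{} = 0
g(4) = mex{} = 0
g(5) = mex{} = 0
g(6) = mex{0} = 1
g(7) = mex{0} = 1
g(8) = mex{0} = 1
g(9) = mex{0} = 1
g(10) = mex{0} = 1
So g(10) = 1.
Row C is a plain Nim row of size 3, so its Grundy value is 3.
The value of a disjunctive sum is the nim-sum of the parts.
Combined value = 11 XOR 1 XOR 3 = 9.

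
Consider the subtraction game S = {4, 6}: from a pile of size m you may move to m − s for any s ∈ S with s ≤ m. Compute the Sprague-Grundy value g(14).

1

Build the Grundy sequence with g(k) = mex{g(k−s) : s ∈ {4, 6}, s ≤ k}:
g(0) = mex{} = 0
g(1) = mex{} = 0
g(2) = mex{} = 0
g(3) = mex{} = 0
g(4) = mex{0} = 1
g(5) = mex{0} = 1
g(6) = mex{0} = 1
g(7) = mex{0} = 1
g(8) = mex{0,1} = 2
g(9) = mex{0,1} = 2
g(10) = mex{1} = 0
g(11) = mex{1} = 0
g(12) = mex{1,2} = 0
g(13) = mex{1,2} = 0
g(14) = mex{0,2} = 1
So g(14) = 1.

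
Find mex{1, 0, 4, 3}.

The values 0, 1 are all present; 2 is the first non-negative integer missing from the set.

2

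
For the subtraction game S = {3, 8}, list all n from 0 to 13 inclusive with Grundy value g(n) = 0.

0, 1, 2, 6, 7, 11, 12, 13

Compute g(0), g(1), … for moves {3, 8}:
k:     0  1  2  3  4  5  6  7  8  9 10 11 12 13
g(k):  0  0  0  1  1  1  0  0  2  1  1  0  0  0
The P-positions (g = 0) in 0..13 are 0, 1, 2, 6, 7, 11, 12, 13.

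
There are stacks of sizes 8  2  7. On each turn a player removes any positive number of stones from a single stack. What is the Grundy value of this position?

Compute the nim-sum pairwise:
8 ^ 2 = 10
10 ^ 7 = 13

13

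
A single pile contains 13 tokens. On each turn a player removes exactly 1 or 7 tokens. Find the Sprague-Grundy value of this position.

1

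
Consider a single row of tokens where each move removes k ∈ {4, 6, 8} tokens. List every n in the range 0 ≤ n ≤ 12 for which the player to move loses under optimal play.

0, 1, 2, 3, 12

Grundy values for subtraction set {4, 6, 8}:
g(0) = mex{} = 0
g(1) = mex{} = 0
g(2) = mex{} = 0
g(3) = mex{} = 0
g(4) = mex{0} = 1
g(5) = mex{0} = 1
g(6) = mex{0} = 1
g(7) = mex{0} = 1
g(8) = mex{0,1} = 2
g(9) = mex{0,1} = 2
g(10) = mex{0,1} = 2
g(11) = mex{0,1} = 2
g(12) = mex{1,2} = 0
The P-positions (g = 0) in 0..12 are 0, 1, 2, 3, 12.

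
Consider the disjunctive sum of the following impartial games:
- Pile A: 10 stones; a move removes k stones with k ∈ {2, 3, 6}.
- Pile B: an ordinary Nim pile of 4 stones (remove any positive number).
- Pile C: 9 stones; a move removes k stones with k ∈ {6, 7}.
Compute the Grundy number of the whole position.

Build the Grundy sequence for pile A with g(k) = mex{g(k−s) : s ∈ {2, 3, 6}, s ≤ k}:
k:     0  1  2  3  4  5  6  7  8  9 10
g(k):  0  0  1  1  2  0  3  1  2  0  0
So g(10) = 0.
Pile B is a plain Nim pile of size 4, so its Grundy value is 4.
Grundy values for pile C (subtraction set {6, 7}):
g(0) = mex{} = 0
g(1) = mex{} = 0
g(2) = mex{} = 0
g(3) = mex{} = 0
g(4) = mex{} = 0
g(5) = mex{} = 0
g(6) = mex{0} = 1
g(7) = mex{0} = 1
g(8) = mex{0} = 1
g(9) = mex{0} = 1
So g(9) = 1.
By the Sprague-Grundy theorem, the Grundy value of a sum of independent games is the XOR of the component values.
Combined value = 0 ⊕ 4 ⊕ 1 = 5.

5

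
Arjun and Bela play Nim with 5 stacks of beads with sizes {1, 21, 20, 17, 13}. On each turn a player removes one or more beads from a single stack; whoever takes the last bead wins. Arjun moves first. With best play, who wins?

Nim-sum: 1 XOR 21 XOR 20 XOR 17 XOR 13 = 28.
The nim-sum is 28 ≠ 0, so this is an N-position: the player to move can win; Arjun has a winning move.

Arjun wins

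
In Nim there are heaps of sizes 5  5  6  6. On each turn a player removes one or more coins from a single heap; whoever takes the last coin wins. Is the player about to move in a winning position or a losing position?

Losing position

Compute the nim-sum pairwise:
5 ⊕ 5 = 0
0 ⊕ 6 = 6
6 ⊕ 6 = 0
The nim-sum is 0, so this is a P-position: the player to move is in a losing position under optimal play.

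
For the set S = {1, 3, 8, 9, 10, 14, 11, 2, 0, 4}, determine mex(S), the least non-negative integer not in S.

The values 0, 1, 2, 3, 4 are all present; 5 is the first non-negative integer missing from the set.

5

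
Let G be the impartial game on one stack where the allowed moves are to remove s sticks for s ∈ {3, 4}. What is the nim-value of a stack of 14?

0

Build the Grundy sequence with g(k) = mex{g(k−s) : s ∈ {3, 4}, s ≤ k}:
k:     0  1  2  3  4  5  6  7  8  9 10 11 12 13 14
g(k):  0  0  0  1  1  1  2  0  0  0  1  1  1  2  0
So g(14) = 0.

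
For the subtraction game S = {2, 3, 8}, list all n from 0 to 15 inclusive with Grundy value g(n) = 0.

0, 1, 5, 6, 10, 11, 15

Grundy values for subtraction set {2, 3, 8}:
k:     0  1  2  3  4  5  6  7  8  9 10 11 12 13 14 15
g(k):  0  0  1  1  2  0  0  1  1  2  0  0  1  1  2  0
The P-positions (g = 0) in 0..15 are 0, 1, 5, 6, 10, 11, 15.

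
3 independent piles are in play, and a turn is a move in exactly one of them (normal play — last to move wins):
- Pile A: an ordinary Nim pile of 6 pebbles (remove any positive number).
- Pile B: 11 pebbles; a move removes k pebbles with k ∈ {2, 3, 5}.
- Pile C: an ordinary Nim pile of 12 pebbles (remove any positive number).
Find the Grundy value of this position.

Pile A is a plain Nim pile of size 6, so its Grundy value is 6.
Build the Grundy sequence for pile B with g(k) = mex{g(k−s) : s ∈ {2, 3, 5}, s ≤ k}:
k:     0  1  2  3  4  5  6  7  8  9 10 11
g(k):  0  0  1  1  2  2  3  0  0  1  1  2
So g(11) = 2.
Pile C is a plain Nim pile of size 12, so its Grundy value is 12.
By the Sprague-Grundy theorem, the Grundy value of a sum of independent games is the XOR of the component values.
Combined value = 6 ⊕ 2 ⊕ 12 = 8.

8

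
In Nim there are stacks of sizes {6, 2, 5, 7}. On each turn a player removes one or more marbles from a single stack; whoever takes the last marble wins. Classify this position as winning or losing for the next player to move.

Winning position

In binary:
  110  (6)
  010  (2)
  101  (5)
  111  (7)
  ---
  110  (6)
The nim-sum is 6 ≠ 0, so this is an N-position: the player to move can win.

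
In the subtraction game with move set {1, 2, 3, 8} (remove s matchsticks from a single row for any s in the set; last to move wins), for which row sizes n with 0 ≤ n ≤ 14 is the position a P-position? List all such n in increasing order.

Grundy values for subtraction set {1, 2, 3, 8}:
g(0) = mex{} = 0
g(1) = mex{0} = 1
g(2) = mex{0,1} = 2
g(3) = mex{0,1,2} = 3
g(4) = mex{1,2,3} = 0
g(5) = mex{0,2,3} = 1
g(6) = mex{0,1,3} = 2
g(7) = mex{0,1,2} = 3
g(8) = mex{0,1,2,3} = 4
g(9) = mex{1,2,3,4} = 0
g(10) = mex{0,2,3,4} = 1
g(11) = mex{0,1,3,4} = 2
g(12) = mex{0,1,2} = 3
g(13) = mex{1,2,3} = 0
g(14) = mex{0,2,3} = 1
The P-positions (g = 0) in 0..14 are 0, 4, 9, 13.

0, 4, 9, 13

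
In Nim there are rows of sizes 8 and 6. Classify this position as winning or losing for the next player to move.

Winning position

Nim-sum: 8 ^ 6 = 14.
The nim-sum is 14 ≠ 0, so this is an N-position: the player to move can win.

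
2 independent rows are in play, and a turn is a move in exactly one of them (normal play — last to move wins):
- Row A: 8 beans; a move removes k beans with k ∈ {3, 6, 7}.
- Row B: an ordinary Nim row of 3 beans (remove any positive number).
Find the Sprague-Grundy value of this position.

Grundy values for row A (subtraction set {3, 6, 7}):
k:     0  1  2  3  4  5  6  7  8
g(k):  0  0  0  1  1  1  2  2  2
So g(8) = 2.
Row B is a plain Nim row of size 3, so its Grundy value is 3.
The value of a disjunctive sum is the nim-sum of the parts.
Combined value = 2 XOR 3 = 1.

1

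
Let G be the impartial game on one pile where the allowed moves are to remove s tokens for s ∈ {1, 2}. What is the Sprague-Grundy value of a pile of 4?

Compute g(0), g(1), … for moves {1, 2}:
k:     0  1  2  3  4
g(k):  0  1  2  0  1
So g(4) = 1.

1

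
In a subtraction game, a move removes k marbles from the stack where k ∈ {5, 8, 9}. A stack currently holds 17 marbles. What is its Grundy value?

0

Compute g(0), g(1), … for moves {5, 8, 9}:
k:     0  1  2  3  4  5  6  7  8  9 10 11 12 13 14 15 16 17
g(k):  0  0  0  0  0  1  1  1  1  1  2  2  2  2  0  0  0  0
So g(17) = 0.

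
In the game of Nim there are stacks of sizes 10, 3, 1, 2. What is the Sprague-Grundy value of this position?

10

Nim-sum: 10 XOR 3 XOR 1 XOR 2 = 10.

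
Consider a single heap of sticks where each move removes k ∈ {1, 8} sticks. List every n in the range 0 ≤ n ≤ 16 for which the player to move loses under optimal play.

Compute g(0), g(1), … for moves {1, 8}:
k:     0  1  2  3  4  5  6  7  8  9 10 11 12 13 14 15 16
g(k):  0  1  0  1  0  1  0  1  2  0  1  0  1  0  1  0  1
The P-positions (g = 0) in 0..16 are 0, 2, 4, 6, 9, 11, 13, 15.

0, 2, 4, 6, 9, 11, 13, 15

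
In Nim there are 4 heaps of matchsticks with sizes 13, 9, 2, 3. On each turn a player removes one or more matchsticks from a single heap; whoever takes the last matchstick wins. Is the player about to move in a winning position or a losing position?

Compute the nim-sum pairwise:
13 XOR 9 = 4
4 XOR 2 = 6
6 XOR 3 = 5
The nim-sum is 5 ≠ 0, so this is an N-position: the player to move can win.

Winning position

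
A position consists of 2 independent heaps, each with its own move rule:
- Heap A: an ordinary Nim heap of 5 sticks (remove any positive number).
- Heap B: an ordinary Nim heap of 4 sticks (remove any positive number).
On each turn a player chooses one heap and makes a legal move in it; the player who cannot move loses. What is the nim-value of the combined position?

1

Heap A is a plain Nim heap of size 5, so its Grundy value is 5.
Heap B is a plain Nim heap of size 4, so its Grundy value is 4.
By the Sprague-Grundy theorem, the Grundy value of a sum of independent games is the XOR of the component values.
Combined value = 5 XOR 4 = 1.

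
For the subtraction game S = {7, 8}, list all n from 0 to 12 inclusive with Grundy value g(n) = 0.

0, 1, 2, 3, 4, 5, 6

Build the Grundy sequence with g(k) = mex{g(k−s) : s ∈ {7, 8}, s ≤ k}:
k:     0  1  2  3  4  5  6  7  8  9 10 11 12
g(k):  0  0  0  0  0  0  0  1  1  1  1  1  1
The P-positions (g = 0) in 0..12 are 0, 1, 2, 3, 4, 5, 6.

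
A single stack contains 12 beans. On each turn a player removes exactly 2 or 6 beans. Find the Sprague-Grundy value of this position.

Build the Grundy sequence with g(k) = mex{g(k−s) : s ∈ {2, 6}, s ≤ k}:
g(0) = mex{} = 0
g(1) = mex{} = 0
g(2) = mex{0} = 1
g(3) = mex{0} = 1
g(4) = mex{1} = 0
g(5) = mex{1} = 0
g(6) = mex{0} = 1
g(7) = mex{0} = 1
g(8) = mex{1} = 0
g(9) = mex{1} = 0
g(10) = mex{0} = 1
g(11) = mex{0} = 1
g(12) = mex{1} = 0
So g(12) = 0.

0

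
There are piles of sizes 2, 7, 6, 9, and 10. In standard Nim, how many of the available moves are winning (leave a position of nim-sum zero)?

0

Nim-sum: 2 ^ 7 ^ 6 ^ 9 ^ 10 = 0.
The nim-sum is already 0, so every move leaves a nonzero nim-sum — there are no winning moves.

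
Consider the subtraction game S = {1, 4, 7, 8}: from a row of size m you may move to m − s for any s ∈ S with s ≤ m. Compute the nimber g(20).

Build the Grundy sequence with g(k) = mex{g(k−s) : s ∈ {1, 4, 7, 8}, s ≤ k}:
k:     0  1  2  3  4  5  6  7  8  9 10 11 12 13 14 15 16 17 18 19 20
g(k):  0  1  0  1  2  0  1  2  3  2  3  0  1  3  0  1  0  1  2  3  2
So g(20) = 2.

2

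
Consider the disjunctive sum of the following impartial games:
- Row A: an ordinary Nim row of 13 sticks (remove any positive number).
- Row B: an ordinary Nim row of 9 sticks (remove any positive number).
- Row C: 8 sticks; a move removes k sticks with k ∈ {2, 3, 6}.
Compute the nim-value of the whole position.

6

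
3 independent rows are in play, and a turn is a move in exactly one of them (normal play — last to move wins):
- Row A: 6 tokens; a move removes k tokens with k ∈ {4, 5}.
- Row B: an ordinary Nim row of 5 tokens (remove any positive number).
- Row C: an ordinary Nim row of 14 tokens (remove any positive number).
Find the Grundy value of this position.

10

Build the Grundy sequence for row A with g(k) = mex{g(k−s) : s ∈ {4, 5}, s ≤ k}:
k:     0  1  2  3  4  5  6
g(k):  0  0  0  0  1  1  1
So g(6) = 1.
Row B is a plain Nim row of size 5, so its Grundy value is 5.
Row C is a plain Nim row of size 14, so its Grundy value is 14.
The value of a disjunctive sum is the nim-sum of the parts.
Combined value = 1 ⊕ 5 ⊕ 14 = 10.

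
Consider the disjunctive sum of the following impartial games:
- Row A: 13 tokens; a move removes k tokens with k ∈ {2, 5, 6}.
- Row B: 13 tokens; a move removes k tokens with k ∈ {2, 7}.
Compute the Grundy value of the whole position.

1

Build the Grundy sequence for row A with g(k) = mex{g(k−s) : s ∈ {2, 5, 6}, s ≤ k}:
g(0) = mex{} = 0
g(1) = mex{} = 0
g(2) = mex{0} = 1
g(3) = mex{0} = 1
g(4) = mex{1} = 0
g(5) = mex{0,1} = 2
g(6) = mex{0} = 1
g(7) = mex{0,1,2} = 3
g(8) = mex{1} = 0
g(9) = mex{0,1,3} = 2
g(10) = mex{0,2} = 1
g(11) = mex{1,2} = 0
g(12) = mex{1,3} = 0
g(13) = mex{0,3} = 1
So g(13) = 1.
Grundy values for row B (subtraction set {2, 7}):
g(0) = mex{} = 0
g(1) = mex{} = 0
g(2) = mex{0} = 1
g(3) = mex{0} = 1
g(4) = mex{1} = 0
g(5) = mex{1} = 0
g(6) = mex{0} = 1
g(7) = mex{0} = 1
g(8) = mex{0,1} = 2
g(9) = mex{1} = 0
g(10) = mex{1,2} = 0
g(11) = mex{0} = 1
g(12) = mex{0} = 1
g(13) = mex{1} = 0
So g(13) = 0.
The value of a disjunctive sum is the nim-sum of the parts.
Combined value = 1 ⊕ 0 = 1.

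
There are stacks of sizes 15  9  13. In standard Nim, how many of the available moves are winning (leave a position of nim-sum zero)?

3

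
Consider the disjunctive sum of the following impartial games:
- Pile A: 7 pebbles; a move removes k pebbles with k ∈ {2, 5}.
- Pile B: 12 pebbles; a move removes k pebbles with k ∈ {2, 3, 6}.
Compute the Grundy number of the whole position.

For pile A, compute g(0), g(1), … with moves {2, 5}:
g(0) = mex{} = 0
g(1) = mex{} = 0
g(2) = mex{0} = 1
g(3) = mex{0} = 1
g(4) = mex{1} = 0
g(5) = mex{0,1} = 2
g(6) = mex{0} = 1
g(7) = mex{1,2} = 0
So g(7) = 0.
For pile B, compute g(0), g(1), … with moves {2, 3, 6}:
k:     0  1  2  3  4  5  6  7  8  9 10 11 12
g(k):  0  0  1  1  2  0  3  1  2  0  0  1  1
So g(12) = 1.
The value of a disjunctive sum is the nim-sum of the parts.
Combined value = 0 XOR 1 = 1.

1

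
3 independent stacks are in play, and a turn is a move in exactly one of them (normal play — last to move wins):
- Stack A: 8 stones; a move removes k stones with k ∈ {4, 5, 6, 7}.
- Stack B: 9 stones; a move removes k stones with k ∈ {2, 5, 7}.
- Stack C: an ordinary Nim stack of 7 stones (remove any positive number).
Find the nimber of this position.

Grundy values for stack A (subtraction set {4, 5, 6, 7}):
g(0) = mex{} = 0
g(1) = mex{} = 0
g(2) = mex{} = 0
g(3) = mex{} = 0
g(4) = mex{0} = 1
g(5) = mex{0} = 1
g(6) = mex{0} = 1
g(7) = mex{0} = 1
g(8) = mex{0,1} = 2
So g(8) = 2.
For stack B, compute g(0), g(1), … with moves {2, 5, 7}:
k:     0  1  2  3  4  5  6  7  8  9
g(k):  0  0  1  1  0  2  1  3  2  2
So g(9) = 2.
Stack C is a plain Nim stack of size 7, so its Grundy value is 7.
By the Sprague-Grundy theorem, the Grundy value of a sum of independent games is the XOR of the component values.
Combined value = 2 ⊕ 2 ⊕ 7 = 7.

7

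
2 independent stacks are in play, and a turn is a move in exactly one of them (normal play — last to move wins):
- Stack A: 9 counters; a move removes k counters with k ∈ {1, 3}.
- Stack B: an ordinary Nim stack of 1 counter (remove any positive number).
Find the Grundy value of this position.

0

For stack A, compute g(0), g(1), … with moves {1, 3}:
k:     0  1  2  3  4  5  6  7  8  9
g(k):  0  1  0  1  0  1  0  1  0  1
So g(9) = 1.
Stack B is a plain Nim stack of size 1, so its Grundy value is 1.
By the Sprague-Grundy theorem, the Grundy value of a sum of independent games is the XOR of the component values.
Combined value = 1 ⊕ 1 = 0.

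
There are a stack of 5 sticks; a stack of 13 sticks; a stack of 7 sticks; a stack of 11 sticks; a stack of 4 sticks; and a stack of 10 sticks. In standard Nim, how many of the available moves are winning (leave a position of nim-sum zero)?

Write each in binary and XOR column by column:
  0101  (5)
  1101  (13)
  0111  (7)
  1011  (11)
  0100  (4)
  1010  (10)
  ----
  1010  (10)
The overall nim-sum is X = 10. A stack of size p has a winning move iff p XOR X < p (reduce it to p XOR X).
  5: 5 XOR 10 = 15 ≥ 5 — no move.
  13: 13 XOR 10 = 7 < 13 — winning move (to 7).
  7: 7 XOR 10 = 13 ≥ 7 — no move.
  11: 11 XOR 10 = 1 < 11 — winning move (to 1).
  4: 4 XOR 10 = 14 ≥ 4 — no move.
  10: 10 XOR 10 = 0 < 10 — winning move (to 0).
That gives 3 winning moves.

3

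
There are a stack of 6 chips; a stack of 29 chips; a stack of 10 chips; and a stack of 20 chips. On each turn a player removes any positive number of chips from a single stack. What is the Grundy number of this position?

5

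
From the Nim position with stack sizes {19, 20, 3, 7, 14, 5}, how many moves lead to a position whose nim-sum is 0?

1

Compute the nim-sum pairwise:
19 XOR 20 = 7
7 XOR 3 = 4
4 XOR 7 = 3
3 XOR 14 = 13
13 XOR 5 = 8
The overall nim-sum is X = 8. A stack of size p has a winning move iff p XOR X < p (reduce it to p XOR X).
  19: 19 XOR 8 = 27 ≥ 19 — no move.
  20: 20 XOR 8 = 28 ≥ 20 — no move.
  3: 3 XOR 8 = 11 ≥ 3 — no move.
  7: 7 XOR 8 = 15 ≥ 7 — no move.
  14: 14 XOR 8 = 6 < 14 — winning move (to 6).
  5: 5 XOR 8 = 13 ≥ 5 — no move.
That gives 1 winning move.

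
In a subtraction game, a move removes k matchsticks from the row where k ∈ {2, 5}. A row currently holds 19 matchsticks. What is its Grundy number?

Compute g(0), g(1), … for moves {2, 5}:
k:     0  1  2  3  4  5  6  7  8  9 10 11 12 13 14 15 16 17 18 19
g(k):  0  0  1  1  0  2  1  0  0  1  1  0  2  1  0  0  1  1  0  2
So g(19) = 2.

2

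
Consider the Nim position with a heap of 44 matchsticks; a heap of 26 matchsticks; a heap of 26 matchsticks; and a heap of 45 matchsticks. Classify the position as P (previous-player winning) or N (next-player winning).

N-position

Compute the nim-sum pairwise:
44 ⊕ 26 = 54
54 ⊕ 26 = 44
44 ⊕ 45 = 1
The nim-sum is 1 ≠ 0, so this is an N-position: the player to move can win.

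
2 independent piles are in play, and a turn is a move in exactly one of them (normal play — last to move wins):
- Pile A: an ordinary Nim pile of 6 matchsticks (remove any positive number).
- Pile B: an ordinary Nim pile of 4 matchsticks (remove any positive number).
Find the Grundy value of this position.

2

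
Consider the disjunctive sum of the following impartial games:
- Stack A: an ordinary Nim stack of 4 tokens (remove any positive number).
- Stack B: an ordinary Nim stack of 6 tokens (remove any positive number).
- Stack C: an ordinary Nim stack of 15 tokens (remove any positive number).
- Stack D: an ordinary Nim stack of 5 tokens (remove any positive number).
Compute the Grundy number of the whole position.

8

Stack A is a plain Nim stack of size 4, so its Grundy value is 4.
Stack B is a plain Nim stack of size 6, so its Grundy value is 6.
Stack C is a plain Nim stack of size 15, so its Grundy value is 15.
Stack D is a plain Nim stack of size 5, so its Grundy value is 5.
The value of a disjunctive sum is the nim-sum of the parts.
Combined value = 4 XOR 6 XOR 15 XOR 5 = 8.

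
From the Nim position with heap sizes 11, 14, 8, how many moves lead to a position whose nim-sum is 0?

Nim-sum: 11 ^ 14 ^ 8 = 13.
The overall nim-sum is X = 13. A heap of size p has a winning move iff p XOR X < p (reduce it to p XOR X).
  11: 11 XOR 13 = 6 < 11 — winning move (to 6).
  14: 14 XOR 13 = 3 < 14 — winning move (to 3).
  8: 8 XOR 13 = 5 < 8 — winning move (to 5).
That gives 3 winning moves.

3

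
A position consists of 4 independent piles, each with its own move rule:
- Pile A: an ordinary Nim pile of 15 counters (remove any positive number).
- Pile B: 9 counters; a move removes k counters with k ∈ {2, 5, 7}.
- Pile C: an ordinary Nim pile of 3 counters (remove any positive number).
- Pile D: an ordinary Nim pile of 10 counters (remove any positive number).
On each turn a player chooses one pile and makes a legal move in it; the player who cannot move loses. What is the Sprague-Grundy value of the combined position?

Pile A is a plain Nim pile of size 15, so its Grundy value is 15.
For pile B, compute g(0), g(1), … with moves {2, 5, 7}:
g(0) = mex{} = 0
g(1) = mex{} = 0
g(2) = mex{0} = 1
g(3) = mex{0} = 1
g(4) = mex{1} = 0
g(5) = mex{0,1} = 2
g(6) = mex{0} = 1
g(7) = mex{0,1,2} = 3
g(8) = mex{0,1} = 2
g(9) = mex{0,1,3} = 2
So g(9) = 2.
Pile C is a plain Nim pile of size 3, so its Grundy value is 3.
Pile D is a plain Nim pile of size 10, so its Grundy value is 10.
By the Sprague-Grundy theorem, the Grundy value of a sum of independent games is the XOR of the component values.
Combined value = 15 ⊕ 2 ⊕ 3 ⊕ 10 = 4.

4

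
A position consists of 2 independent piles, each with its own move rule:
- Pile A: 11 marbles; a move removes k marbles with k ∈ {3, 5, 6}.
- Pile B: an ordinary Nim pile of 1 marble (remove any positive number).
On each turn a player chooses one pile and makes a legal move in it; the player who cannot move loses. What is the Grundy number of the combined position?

Grundy values for pile A (subtraction set {3, 5, 6}):
g(0) = mex{} = 0
g(1) = mex{} = 0
g(2) = mex{} = 0
g(3) = mex{0} = 1
g(4) = mex{0} = 1
g(5) = mex{0} = 1
g(6) = mex{0,1} = 2
g(7) = mex{0,1} = 2
g(8) = mex{0,1} = 2
g(9) = mex{1,2} = 0
g(10) = mex{1,2} = 0
g(11) = mex{1,2} = 0
So g(11) = 0.
Pile B is a plain Nim pile of size 1, so its Grundy value is 1.
By the Sprague-Grundy theorem, the Grundy value of a sum of independent games is the XOR of the component values.
Combined value = 0 ⊕ 1 = 1.

1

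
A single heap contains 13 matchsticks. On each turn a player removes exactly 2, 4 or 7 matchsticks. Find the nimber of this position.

Compute g(0), g(1), … for moves {2, 4, 7}:
g(0) = mex{} = 0
g(1) = mex{} = 0
g(2) = mex{0} = 1
g(3) = mex{0} = 1
g(4) = mex{0,1} = 2
g(5) = mex{0,1} = 2
g(6) = mex{1,2} = 0
g(7) = mex{0,1,2} = 3
g(8) = mex{0,2} = 1
g(9) = mex{1,2,3} = 0
g(10) = mex{0,1} = 2
g(11) = mex{0,2,3} = 1
g(12) = mex{1,2} = 0
g(13) = mex{0,1} = 2
So g(13) = 2.

2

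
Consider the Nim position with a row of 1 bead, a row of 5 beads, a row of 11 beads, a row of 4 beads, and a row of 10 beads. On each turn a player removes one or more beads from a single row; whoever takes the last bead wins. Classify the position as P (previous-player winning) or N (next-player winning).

Nim-sum: 1 XOR 5 XOR 11 XOR 4 XOR 10 = 1.
The nim-sum is 1 ≠ 0, so this is an N-position: the player to move can win.

N-position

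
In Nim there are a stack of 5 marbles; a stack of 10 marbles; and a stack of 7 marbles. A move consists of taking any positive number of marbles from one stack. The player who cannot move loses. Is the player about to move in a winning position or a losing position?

Winning position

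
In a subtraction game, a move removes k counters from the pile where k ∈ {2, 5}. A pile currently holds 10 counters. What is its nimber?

1

Build the Grundy sequence with g(k) = mex{g(k−s) : s ∈ {2, 5}, s ≤ k}:
g(0) = mex{} = 0
g(1) = mex{} = 0
g(2) = mex{0} = 1
g(3) = mex{0} = 1
g(4) = mex{1} = 0
g(5) = mex{0,1} = 2
g(6) = mex{0} = 1
g(7) = mex{1,2} = 0
g(8) = mex{1} = 0
g(9) = mex{0} = 1
g(10) = mex{0,2} = 1
So g(10) = 1.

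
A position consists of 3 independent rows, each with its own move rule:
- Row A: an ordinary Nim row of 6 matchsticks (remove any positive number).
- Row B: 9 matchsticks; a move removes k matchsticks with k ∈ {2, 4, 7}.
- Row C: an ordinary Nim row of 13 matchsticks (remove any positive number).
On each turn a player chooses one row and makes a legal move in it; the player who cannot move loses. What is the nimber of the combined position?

11

Row A is a plain Nim row of size 6, so its Grundy value is 6.
Build the Grundy sequence for row B with g(k) = mex{g(k−s) : s ∈ {2, 4, 7}, s ≤ k}:
k:     0  1  2  3  4  5  6  7  8  9
g(k):  0  0  1  1  2  2  0  3  1  0
So g(9) = 0.
Row C is a plain Nim row of size 13, so its Grundy value is 13.
By the Sprague-Grundy theorem, the Grundy value of a sum of independent games is the XOR of the component values.
Combined value = 6 ⊕ 0 ⊕ 13 = 11.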